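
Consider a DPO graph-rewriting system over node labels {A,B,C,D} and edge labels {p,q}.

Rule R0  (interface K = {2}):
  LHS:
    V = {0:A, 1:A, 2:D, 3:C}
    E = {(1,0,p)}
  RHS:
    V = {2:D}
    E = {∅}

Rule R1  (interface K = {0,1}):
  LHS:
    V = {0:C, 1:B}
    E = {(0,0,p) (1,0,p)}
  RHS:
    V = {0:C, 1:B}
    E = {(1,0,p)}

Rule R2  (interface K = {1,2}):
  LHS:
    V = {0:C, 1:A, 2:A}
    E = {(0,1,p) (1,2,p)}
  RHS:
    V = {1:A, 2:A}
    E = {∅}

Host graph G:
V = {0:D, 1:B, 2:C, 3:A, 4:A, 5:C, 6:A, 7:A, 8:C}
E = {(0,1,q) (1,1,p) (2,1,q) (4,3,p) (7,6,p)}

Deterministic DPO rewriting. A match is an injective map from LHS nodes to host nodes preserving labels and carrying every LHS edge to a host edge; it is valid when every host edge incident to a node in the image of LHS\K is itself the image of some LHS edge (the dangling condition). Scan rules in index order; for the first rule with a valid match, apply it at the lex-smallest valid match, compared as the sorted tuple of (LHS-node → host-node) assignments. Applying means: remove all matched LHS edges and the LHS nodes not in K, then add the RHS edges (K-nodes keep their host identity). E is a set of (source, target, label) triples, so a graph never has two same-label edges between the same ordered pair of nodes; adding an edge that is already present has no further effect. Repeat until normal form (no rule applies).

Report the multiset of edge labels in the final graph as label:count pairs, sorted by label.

Answer: p:1 q:2

Rewrite trace:
initial: |V|=9 |E|=5  E = 0-q->1 1-p->1 2-q->1 4-p->3 7-p->6
step 1: apply R0 at {0↦3, 1↦4, 2↦0, 3↦5}  → |V|=6 |E|=4  E = 0-q->1 1-p->1 2-q->1 7-p->6
step 2: apply R0 at {0↦6, 1↦7, 2↦0, 3↦8}  → |V|=3 |E|=3  E = 0-q->1 1-p->1 2-q->1
normal form: no rule applies after step 2
NF edges: [(0, 1, 'q'), (1, 1, 'p'), (2, 1, 'q')]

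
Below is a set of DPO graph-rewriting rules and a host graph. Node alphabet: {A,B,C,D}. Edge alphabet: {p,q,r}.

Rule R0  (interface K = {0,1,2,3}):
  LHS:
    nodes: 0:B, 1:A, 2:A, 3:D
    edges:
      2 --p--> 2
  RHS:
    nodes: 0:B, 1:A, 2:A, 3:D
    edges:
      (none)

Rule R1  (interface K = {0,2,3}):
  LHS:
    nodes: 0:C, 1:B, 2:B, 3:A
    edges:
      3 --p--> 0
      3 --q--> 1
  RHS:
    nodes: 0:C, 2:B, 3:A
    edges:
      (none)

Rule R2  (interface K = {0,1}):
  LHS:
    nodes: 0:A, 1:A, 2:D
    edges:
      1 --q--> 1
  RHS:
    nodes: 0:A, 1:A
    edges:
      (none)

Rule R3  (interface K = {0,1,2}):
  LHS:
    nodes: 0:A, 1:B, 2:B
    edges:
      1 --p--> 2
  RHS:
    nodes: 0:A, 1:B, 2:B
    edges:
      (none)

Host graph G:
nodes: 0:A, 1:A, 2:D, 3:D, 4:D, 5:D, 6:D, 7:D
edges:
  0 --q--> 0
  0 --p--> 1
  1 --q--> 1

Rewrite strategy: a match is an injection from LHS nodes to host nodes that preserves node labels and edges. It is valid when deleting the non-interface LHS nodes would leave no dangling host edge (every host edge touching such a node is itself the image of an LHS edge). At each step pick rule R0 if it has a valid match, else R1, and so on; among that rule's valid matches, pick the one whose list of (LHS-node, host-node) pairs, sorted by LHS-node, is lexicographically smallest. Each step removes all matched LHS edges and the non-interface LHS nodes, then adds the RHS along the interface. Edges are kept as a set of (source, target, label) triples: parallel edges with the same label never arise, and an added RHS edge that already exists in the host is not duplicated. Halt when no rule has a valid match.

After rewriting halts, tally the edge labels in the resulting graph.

initial: |V|=8 |E|=3  E = 0-q->0 0-p->1 1-q->1
step 1: apply R2 at {0↦0, 1↦1, 2↦2}  → |V|=7 |E|=2  E = 0-q->0 0-p->1
step 2: apply R2 at {0↦1, 1↦0, 2↦3}  → |V|=6 |E|=1  E = 0-p->1
final graph: no rule applies after step 2
NF edges: [(0, 1, 'p')]

Answer: p:1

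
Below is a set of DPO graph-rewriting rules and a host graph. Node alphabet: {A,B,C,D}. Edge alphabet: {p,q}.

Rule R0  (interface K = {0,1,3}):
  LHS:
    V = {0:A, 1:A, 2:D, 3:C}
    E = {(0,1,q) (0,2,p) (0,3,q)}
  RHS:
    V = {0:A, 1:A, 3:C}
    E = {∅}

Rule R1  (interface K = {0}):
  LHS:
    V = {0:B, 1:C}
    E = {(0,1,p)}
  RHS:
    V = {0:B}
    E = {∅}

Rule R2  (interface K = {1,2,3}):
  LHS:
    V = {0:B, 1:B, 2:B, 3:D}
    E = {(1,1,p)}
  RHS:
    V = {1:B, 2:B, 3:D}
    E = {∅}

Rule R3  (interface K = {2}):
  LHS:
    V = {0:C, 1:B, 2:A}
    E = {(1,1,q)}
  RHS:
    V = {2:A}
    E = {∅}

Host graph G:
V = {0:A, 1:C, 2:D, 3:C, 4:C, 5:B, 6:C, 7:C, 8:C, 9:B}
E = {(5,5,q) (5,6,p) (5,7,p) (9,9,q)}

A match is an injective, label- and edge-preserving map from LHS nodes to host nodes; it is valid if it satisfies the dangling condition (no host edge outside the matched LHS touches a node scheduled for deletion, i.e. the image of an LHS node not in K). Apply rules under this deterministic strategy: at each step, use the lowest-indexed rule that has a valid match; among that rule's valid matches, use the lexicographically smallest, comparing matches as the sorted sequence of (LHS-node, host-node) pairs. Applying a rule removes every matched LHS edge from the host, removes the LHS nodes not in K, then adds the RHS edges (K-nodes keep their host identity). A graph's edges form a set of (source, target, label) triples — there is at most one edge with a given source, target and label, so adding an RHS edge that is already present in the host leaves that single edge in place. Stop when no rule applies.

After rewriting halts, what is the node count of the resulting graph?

[0] host  ⇒  10 nodes, 4 edges  {5-q->5 5-p->6 5-p->7 9-q->9}
[1] R1 @ {0↦5, 1↦6}  ⇒  9 nodes, 3 edges  {5-q->5 5-p->7 9-q->9}
[2] R1 @ {0↦5, 1↦7}  ⇒  8 nodes, 2 edges  {5-q->5 9-q->9}
[3] R3 @ {0↦1, 1↦5, 2↦0}  ⇒  6 nodes, 1 edges  {9-q->9}
[4] R3 @ {0↦3, 1↦9, 2↦0}  ⇒  4 nodes, 0 edges  {∅}
halt: no rule applies after step 4
NF nodes: {0:A, 2:D, 4:C, 8:C}

Answer: 4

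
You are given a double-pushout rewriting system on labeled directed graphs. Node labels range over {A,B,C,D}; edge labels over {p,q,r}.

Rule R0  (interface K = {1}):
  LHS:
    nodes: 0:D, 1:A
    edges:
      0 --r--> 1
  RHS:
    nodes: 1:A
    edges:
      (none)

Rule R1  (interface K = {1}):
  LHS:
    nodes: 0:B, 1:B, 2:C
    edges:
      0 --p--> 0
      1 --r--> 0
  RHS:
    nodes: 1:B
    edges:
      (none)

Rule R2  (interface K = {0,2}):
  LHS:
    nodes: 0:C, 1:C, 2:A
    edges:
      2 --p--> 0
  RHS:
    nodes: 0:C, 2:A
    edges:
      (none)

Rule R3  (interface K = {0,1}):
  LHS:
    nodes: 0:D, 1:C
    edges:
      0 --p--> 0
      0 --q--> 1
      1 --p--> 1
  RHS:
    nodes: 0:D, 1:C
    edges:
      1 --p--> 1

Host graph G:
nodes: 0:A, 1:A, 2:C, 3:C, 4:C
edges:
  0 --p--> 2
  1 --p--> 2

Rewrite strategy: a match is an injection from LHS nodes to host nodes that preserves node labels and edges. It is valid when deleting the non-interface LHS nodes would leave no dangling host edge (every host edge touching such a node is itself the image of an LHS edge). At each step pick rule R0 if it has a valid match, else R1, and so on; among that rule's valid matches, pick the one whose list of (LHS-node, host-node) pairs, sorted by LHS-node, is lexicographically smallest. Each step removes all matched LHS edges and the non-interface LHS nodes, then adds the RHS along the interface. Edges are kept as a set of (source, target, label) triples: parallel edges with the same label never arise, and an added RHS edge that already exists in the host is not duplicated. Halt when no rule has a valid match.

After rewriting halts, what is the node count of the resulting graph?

[0] host  ⇒  5 nodes, 2 edges  {0-p->2 1-p->2}
[1] R2 @ {0↦2, 1↦3, 2↦0}  ⇒  4 nodes, 1 edges  {1-p->2}
[2] R2 @ {0↦2, 1↦4, 2↦1}  ⇒  3 nodes, 0 edges  {∅}
normal form: no rule applies after step 2
NF nodes: {0:A, 1:A, 2:C}

Answer: 3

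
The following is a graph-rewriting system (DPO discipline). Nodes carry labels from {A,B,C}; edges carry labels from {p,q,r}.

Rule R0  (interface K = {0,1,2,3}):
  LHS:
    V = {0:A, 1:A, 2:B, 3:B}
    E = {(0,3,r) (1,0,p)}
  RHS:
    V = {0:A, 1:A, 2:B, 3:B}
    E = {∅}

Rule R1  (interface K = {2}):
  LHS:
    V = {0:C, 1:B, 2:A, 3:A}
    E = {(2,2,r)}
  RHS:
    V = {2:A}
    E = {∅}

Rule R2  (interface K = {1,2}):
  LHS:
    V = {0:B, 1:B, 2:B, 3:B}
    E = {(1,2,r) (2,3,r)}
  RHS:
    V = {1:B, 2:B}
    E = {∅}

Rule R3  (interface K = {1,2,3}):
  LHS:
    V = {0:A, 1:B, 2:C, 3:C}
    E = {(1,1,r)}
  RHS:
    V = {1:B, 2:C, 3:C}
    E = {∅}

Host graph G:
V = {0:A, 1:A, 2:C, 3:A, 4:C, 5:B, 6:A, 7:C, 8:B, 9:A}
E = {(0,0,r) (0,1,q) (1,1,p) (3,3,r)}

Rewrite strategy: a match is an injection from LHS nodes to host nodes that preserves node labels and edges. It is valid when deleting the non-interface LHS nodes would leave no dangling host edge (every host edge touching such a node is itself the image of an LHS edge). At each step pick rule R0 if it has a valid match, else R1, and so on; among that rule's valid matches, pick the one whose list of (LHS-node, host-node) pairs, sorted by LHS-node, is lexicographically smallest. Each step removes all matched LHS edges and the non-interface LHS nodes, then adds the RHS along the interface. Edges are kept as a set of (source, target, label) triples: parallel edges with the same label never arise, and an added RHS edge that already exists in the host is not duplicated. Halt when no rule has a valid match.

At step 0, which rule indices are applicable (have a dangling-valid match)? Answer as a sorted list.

R0: no valid match — LHS pattern not found
R1: 24 valid matches — {0↦2, 1↦5, 2↦0, 3↦6}, {0↦2, 1↦5, 2↦0, 3↦9}, {0↦2, 1↦5, 2↦3, 3↦6} (+21 more)
R2: no valid match — LHS pattern not found
R3: no valid match — LHS pattern not found

Answer: [R1]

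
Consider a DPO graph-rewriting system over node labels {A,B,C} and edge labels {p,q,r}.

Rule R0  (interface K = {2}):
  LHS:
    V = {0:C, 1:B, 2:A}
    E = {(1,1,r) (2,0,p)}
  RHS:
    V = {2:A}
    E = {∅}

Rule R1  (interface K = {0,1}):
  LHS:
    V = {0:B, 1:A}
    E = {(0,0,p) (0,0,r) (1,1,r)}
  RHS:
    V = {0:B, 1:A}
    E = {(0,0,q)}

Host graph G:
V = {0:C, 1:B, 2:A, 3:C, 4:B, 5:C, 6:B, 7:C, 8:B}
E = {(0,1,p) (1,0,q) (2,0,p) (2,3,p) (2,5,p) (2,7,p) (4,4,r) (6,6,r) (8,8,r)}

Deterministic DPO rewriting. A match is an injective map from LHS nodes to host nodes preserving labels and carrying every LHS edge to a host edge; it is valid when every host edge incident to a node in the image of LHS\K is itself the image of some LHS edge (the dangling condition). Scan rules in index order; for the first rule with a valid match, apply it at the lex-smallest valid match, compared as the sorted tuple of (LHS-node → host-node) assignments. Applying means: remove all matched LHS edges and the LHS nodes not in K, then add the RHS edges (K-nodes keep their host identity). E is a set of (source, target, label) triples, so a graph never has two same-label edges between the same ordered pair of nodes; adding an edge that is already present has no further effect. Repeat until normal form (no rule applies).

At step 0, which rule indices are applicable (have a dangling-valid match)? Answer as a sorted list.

Answer: [R0]

Derivation:
R0: 9 valid matches — {0↦3, 1↦4, 2↦2}, {0↦3, 1↦6, 2↦2}, {0↦3, 1↦8, 2↦2} (+6 more)
R1: no valid match — LHS pattern not found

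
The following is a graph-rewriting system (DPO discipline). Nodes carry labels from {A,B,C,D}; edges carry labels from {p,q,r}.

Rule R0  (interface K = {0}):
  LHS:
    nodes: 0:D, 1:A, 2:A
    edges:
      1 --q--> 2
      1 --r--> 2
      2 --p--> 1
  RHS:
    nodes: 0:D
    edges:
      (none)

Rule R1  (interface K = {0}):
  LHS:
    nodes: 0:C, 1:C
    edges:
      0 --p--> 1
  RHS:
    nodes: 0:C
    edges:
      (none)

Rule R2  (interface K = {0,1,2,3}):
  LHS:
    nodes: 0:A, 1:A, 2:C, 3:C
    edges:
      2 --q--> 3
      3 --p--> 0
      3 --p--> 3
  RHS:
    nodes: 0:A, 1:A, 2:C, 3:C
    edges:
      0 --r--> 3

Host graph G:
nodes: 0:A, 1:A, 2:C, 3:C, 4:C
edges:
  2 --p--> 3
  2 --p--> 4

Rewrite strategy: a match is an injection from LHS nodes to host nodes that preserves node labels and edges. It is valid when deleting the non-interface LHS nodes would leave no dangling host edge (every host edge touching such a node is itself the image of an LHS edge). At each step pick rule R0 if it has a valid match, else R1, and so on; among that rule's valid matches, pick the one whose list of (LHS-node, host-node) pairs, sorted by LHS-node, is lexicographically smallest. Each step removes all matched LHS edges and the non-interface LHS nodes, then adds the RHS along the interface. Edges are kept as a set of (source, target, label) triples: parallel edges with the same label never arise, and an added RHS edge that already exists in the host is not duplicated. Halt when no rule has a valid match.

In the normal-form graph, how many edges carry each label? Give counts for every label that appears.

Answer: (no edges)

Steps:
[0] host  ⇒  5 nodes, 2 edges  {2-p->3 2-p->4}
[1] R1 @ {0↦2, 1↦3}  ⇒  4 nodes, 1 edges  {2-p->4}
[2] R1 @ {0↦2, 1↦4}  ⇒  3 nodes, 0 edges  {∅}
halt: no rule applies after step 2
NF edges: []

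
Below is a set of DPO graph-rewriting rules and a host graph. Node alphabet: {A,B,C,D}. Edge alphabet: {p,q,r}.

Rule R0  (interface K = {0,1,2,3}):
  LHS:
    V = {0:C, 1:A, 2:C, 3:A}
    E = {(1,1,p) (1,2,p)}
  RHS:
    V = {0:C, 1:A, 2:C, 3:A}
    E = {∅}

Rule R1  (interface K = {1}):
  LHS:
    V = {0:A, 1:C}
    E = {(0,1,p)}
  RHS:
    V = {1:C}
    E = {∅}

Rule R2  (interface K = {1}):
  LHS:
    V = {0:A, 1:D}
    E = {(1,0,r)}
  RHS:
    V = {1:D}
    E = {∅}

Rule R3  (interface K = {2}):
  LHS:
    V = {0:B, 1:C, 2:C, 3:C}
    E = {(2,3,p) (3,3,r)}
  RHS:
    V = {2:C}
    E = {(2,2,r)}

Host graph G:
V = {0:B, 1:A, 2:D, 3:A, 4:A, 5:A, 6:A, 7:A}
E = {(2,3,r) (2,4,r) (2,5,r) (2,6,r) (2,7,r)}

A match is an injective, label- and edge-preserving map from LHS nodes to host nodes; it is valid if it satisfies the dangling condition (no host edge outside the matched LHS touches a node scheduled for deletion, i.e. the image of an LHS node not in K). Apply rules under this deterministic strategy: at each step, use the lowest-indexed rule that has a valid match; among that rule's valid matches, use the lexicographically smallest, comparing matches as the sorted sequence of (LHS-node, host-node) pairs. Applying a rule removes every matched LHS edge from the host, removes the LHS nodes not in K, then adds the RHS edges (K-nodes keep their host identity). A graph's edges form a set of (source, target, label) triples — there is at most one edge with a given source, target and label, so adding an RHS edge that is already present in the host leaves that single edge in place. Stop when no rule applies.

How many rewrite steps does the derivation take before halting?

initial: |V|=8 |E|=5  E = 2-r->3 2-r->4 2-r->5 2-r->6 2-r->7
step 1: apply R2 at {0↦3, 1↦2}  → |V|=7 |E|=4  E = 2-r->4 2-r->5 2-r->6 2-r->7
step 2: apply R2 at {0↦4, 1↦2}  → |V|=6 |E|=3  E = 2-r->5 2-r->6 2-r->7
step 3: apply R2 at {0↦5, 1↦2}  → |V|=5 |E|=2  E = 2-r->6 2-r->7
step 4: apply R2 at {0↦6, 1↦2}  → |V|=4 |E|=1  E = 2-r->7
step 5: apply R2 at {0↦7, 1↦2}  → |V|=3 |E|=0  E = ∅
normal form: no rule applies after step 5

Answer: 5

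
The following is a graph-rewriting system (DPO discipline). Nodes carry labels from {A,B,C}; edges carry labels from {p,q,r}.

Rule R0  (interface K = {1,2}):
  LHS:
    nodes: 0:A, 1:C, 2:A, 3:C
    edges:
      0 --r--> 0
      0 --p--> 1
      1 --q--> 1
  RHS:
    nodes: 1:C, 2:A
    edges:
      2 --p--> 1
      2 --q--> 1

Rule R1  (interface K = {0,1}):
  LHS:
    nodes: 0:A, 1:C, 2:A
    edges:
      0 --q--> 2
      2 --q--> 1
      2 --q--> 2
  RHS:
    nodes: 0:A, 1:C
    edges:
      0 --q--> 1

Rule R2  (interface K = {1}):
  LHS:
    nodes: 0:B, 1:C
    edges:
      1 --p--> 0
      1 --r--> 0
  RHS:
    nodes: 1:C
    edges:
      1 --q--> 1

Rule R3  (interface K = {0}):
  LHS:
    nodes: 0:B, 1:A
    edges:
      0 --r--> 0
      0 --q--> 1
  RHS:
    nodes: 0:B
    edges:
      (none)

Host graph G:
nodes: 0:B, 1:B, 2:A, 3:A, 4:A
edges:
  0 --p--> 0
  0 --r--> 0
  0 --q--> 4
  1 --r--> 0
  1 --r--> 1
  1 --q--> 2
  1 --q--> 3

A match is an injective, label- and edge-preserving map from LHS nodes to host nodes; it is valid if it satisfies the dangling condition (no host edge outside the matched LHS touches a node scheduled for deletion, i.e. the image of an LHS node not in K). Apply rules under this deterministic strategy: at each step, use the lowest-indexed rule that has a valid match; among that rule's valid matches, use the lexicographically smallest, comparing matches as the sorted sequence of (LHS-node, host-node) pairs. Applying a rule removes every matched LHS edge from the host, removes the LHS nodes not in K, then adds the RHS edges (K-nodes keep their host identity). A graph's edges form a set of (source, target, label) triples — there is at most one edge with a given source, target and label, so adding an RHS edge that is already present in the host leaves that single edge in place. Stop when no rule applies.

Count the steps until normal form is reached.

Answer: 2

Steps:
initial: |V|=5 |E|=7  E = 0-p->0 0-r->0 0-q->4 1-r->0 1-r->1 1-q->2 1-q->3
step 1: apply R3 at {0↦0, 1↦4}  → |V|=4 |E|=5  E = 0-p->0 1-r->0 1-r->1 1-q->2 1-q->3
step 2: apply R3 at {0↦1, 1↦2}  → |V|=3 |E|=3  E = 0-p->0 1-r->0 1-q->3
final graph: no rule applies after step 2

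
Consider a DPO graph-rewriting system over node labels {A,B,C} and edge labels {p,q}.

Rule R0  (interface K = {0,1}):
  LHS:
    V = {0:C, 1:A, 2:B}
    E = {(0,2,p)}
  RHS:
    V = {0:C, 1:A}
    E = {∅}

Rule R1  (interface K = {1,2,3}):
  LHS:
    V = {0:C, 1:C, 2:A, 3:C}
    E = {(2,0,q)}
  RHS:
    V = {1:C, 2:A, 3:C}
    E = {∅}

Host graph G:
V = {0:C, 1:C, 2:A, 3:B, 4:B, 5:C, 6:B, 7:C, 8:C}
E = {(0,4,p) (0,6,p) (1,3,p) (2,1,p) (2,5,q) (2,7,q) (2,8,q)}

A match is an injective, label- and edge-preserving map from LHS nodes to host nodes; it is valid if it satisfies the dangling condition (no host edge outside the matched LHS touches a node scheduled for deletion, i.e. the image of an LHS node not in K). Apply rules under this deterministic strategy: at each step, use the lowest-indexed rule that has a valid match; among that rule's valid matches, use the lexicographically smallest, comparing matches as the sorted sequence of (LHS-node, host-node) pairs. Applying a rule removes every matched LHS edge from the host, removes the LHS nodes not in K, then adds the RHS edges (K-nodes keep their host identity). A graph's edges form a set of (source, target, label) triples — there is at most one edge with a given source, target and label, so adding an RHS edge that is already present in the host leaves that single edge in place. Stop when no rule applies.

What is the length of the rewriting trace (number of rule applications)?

Answer: 6

Steps:
[0] host  ⇒  9 nodes, 7 edges  {0-p->4 0-p->6 1-p->3 2-p->1 2-q->5 2-q->7 2-q->8}
[1] R0 @ {0↦0, 1↦2, 2↦4}  ⇒  8 nodes, 6 edges  {0-p->6 1-p->3 2-p->1 2-q->5 2-q->7 2-q->8}
[2] R0 @ {0↦0, 1↦2, 2↦6}  ⇒  7 nodes, 5 edges  {1-p->3 2-p->1 2-q->5 2-q->7 2-q->8}
[3] R0 @ {0↦1, 1↦2, 2↦3}  ⇒  6 nodes, 4 edges  {2-p->1 2-q->5 2-q->7 2-q->8}
[4] R1 @ {0↦5, 1↦0, 2↦2, 3↦1}  ⇒  5 nodes, 3 edges  {2-p->1 2-q->7 2-q->8}
[5] R1 @ {0↦7, 1↦0, 2↦2, 3↦1}  ⇒  4 nodes, 2 edges  {2-p->1 2-q->8}
[6] R1 @ {0↦8, 1↦0, 2↦2, 3↦1}  ⇒  3 nodes, 1 edges  {2-p->1}
final graph: no rule applies after step 6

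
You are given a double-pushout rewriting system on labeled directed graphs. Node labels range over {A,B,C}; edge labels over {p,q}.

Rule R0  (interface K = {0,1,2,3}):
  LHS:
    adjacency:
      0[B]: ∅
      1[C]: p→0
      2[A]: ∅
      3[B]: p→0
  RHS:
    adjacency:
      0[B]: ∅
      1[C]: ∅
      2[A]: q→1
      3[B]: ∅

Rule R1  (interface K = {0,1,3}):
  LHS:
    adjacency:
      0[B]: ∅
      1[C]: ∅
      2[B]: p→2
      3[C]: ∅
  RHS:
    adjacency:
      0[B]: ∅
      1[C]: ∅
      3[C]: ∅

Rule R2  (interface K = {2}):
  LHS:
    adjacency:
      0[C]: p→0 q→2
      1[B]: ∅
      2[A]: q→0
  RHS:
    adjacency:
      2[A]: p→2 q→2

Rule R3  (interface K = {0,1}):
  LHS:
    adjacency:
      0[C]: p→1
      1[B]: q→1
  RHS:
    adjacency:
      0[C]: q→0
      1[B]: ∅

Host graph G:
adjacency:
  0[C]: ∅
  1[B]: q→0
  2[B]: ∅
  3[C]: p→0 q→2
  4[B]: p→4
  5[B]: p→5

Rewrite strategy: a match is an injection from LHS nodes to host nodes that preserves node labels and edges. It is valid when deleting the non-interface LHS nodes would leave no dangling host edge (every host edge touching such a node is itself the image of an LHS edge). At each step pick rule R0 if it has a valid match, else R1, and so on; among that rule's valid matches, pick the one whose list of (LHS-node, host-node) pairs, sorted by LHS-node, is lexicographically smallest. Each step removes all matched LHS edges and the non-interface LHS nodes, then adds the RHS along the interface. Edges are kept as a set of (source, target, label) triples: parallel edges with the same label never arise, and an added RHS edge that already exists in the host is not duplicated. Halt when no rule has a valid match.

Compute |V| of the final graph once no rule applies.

initial: |V|=6 |E|=5  E = 1-q->0 3-p->0 3-q->2 4-p->4 5-p->5
step 1: apply R1 at {0↦1, 1↦0, 2↦4, 3↦3}  → |V|=5 |E|=4  E = 1-q->0 3-p->0 3-q->2 5-p->5
step 2: apply R1 at {0↦1, 1↦0, 2↦5, 3↦3}  → |V|=4 |E|=3  E = 1-q->0 3-p->0 3-q->2
normal form: no rule applies after step 2
NF nodes: {0:C, 1:B, 2:B, 3:C}

Answer: 4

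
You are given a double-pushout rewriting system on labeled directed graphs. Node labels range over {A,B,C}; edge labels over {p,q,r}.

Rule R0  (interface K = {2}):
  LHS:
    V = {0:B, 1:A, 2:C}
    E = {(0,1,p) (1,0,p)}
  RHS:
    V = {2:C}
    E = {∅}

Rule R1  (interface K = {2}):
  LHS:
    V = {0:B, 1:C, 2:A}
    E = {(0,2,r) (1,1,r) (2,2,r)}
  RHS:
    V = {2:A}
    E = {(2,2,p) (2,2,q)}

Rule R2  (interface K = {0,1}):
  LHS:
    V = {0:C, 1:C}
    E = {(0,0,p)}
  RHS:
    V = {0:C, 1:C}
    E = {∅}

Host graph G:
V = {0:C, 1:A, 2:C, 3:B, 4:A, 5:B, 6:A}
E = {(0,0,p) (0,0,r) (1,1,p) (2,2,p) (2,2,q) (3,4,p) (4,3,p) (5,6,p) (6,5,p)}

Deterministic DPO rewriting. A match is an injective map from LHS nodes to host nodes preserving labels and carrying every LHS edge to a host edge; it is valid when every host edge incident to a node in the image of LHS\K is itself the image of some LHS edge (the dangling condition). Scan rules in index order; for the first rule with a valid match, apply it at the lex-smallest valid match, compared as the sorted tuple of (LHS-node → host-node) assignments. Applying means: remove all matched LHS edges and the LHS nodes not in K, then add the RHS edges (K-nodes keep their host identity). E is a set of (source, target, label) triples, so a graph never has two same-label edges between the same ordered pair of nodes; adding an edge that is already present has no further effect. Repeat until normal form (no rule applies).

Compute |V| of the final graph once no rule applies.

Answer: 3

Steps:
[0] host  ⇒  7 nodes, 9 edges  {0-p->0 0-r->0 1-p->1 2-p->2 2-q->2 3-p->4 4-p->3 5-p->6 6-p->5}
[1] R0 @ {0↦3, 1↦4, 2↦0}  ⇒  5 nodes, 7 edges  {0-p->0 0-r->0 1-p->1 2-p->2 2-q->2 5-p->6 6-p->5}
[2] R0 @ {0↦5, 1↦6, 2↦0}  ⇒  3 nodes, 5 edges  {0-p->0 0-r->0 1-p->1 2-p->2 2-q->2}
[3] R2 @ {0↦0, 1↦2}  ⇒  3 nodes, 4 edges  {0-r->0 1-p->1 2-p->2 2-q->2}
[4] R2 @ {0↦2, 1↦0}  ⇒  3 nodes, 3 edges  {0-r->0 1-p->1 2-q->2}
final graph: no rule applies after step 4
NF nodes: {0:C, 1:A, 2:C}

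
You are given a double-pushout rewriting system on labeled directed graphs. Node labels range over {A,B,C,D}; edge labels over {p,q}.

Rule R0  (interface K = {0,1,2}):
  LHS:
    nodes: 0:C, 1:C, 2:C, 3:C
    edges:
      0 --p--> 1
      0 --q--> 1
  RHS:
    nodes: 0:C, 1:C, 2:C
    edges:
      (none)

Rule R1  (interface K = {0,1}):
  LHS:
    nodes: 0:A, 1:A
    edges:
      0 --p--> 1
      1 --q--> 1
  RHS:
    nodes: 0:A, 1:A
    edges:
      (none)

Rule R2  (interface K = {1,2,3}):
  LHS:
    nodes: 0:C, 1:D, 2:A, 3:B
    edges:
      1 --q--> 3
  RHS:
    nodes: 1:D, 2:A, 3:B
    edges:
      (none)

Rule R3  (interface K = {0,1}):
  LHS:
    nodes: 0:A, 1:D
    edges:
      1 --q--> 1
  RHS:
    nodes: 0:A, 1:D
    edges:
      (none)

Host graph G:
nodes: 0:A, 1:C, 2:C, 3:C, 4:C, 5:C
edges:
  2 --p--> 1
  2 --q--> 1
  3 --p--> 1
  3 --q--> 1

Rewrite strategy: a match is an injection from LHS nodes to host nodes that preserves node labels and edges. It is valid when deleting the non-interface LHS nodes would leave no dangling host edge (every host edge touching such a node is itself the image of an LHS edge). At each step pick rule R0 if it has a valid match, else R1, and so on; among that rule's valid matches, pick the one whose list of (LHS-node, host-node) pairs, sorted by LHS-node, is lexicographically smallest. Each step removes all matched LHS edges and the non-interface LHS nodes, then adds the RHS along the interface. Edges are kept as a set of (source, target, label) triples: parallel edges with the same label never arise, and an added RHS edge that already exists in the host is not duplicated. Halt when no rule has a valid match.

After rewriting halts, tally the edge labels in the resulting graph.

[0] host  ⇒  6 nodes, 4 edges  {2-p->1 2-q->1 3-p->1 3-q->1}
[1] R0 @ {0↦2, 1↦1, 2↦3, 3↦4}  ⇒  5 nodes, 2 edges  {3-p->1 3-q->1}
[2] R0 @ {0↦3, 1↦1, 2↦2, 3↦5}  ⇒  4 nodes, 0 edges  {∅}
halt: no rule applies after step 2
NF edges: []

Answer: (no edges)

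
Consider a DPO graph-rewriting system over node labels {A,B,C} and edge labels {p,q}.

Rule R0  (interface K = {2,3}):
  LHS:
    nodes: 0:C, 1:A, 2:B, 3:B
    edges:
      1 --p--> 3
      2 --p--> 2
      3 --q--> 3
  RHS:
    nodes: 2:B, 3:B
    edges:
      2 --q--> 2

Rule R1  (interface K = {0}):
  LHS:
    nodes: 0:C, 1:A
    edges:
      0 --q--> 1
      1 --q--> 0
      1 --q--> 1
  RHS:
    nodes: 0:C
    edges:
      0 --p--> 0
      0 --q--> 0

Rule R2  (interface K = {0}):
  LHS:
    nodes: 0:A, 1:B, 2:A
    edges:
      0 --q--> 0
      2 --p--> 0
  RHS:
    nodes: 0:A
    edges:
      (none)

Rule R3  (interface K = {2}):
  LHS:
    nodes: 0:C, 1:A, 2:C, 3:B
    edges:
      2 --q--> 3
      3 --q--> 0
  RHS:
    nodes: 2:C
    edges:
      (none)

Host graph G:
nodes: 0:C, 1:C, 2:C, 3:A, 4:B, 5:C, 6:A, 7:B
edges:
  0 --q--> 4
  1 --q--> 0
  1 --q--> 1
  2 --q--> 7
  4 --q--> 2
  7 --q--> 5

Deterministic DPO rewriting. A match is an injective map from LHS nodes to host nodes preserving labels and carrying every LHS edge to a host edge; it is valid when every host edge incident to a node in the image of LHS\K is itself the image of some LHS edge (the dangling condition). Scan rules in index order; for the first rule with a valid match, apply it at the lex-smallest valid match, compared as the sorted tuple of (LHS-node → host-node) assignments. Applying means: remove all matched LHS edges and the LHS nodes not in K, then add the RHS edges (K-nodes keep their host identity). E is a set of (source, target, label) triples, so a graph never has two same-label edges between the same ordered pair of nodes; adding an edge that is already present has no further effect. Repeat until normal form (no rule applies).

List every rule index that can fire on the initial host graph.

R0: no valid match — LHS pattern not found
R1: no valid match — LHS pattern not found
R2: no valid match — LHS pattern not found
R3: 2 valid matches — {0↦5, 1↦3, 2↦2, 3↦7}, {0↦5, 1↦6, 2↦2, 3↦7}

Answer: [R3]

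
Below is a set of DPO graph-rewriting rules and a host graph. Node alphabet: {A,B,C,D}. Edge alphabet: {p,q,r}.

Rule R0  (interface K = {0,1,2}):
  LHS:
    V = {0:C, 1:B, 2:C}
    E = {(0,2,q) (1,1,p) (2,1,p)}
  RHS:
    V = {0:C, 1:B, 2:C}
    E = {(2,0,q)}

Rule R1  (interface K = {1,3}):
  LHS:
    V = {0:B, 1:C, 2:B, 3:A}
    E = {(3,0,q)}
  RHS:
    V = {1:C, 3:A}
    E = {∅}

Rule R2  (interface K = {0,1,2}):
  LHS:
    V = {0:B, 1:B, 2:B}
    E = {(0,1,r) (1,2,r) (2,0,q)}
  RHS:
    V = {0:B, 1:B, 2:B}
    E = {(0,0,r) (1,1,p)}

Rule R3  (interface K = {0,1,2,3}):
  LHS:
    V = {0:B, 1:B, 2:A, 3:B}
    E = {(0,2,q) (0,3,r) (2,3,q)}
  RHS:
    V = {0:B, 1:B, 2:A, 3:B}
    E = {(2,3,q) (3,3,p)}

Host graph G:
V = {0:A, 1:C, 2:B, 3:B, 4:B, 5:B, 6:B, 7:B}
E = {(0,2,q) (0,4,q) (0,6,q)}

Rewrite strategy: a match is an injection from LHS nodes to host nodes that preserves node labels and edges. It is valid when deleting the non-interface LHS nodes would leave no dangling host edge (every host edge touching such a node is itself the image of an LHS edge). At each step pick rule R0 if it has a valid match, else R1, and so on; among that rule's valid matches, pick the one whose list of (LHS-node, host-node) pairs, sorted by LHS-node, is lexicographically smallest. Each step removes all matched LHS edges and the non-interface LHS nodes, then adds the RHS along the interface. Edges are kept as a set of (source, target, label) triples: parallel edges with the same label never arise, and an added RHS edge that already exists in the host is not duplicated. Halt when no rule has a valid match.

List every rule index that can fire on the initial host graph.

R0: no valid match — LHS pattern not found
R1: 9 valid matches — {0↦2, 1↦1, 2↦3, 3↦0}, {0↦2, 1↦1, 2↦5, 3↦0}, {0↦2, 1↦1, 2↦7, 3↦0} (+6 more)
R2: no valid match — LHS pattern not found
R3: no valid match — LHS pattern not found

Answer: [R1]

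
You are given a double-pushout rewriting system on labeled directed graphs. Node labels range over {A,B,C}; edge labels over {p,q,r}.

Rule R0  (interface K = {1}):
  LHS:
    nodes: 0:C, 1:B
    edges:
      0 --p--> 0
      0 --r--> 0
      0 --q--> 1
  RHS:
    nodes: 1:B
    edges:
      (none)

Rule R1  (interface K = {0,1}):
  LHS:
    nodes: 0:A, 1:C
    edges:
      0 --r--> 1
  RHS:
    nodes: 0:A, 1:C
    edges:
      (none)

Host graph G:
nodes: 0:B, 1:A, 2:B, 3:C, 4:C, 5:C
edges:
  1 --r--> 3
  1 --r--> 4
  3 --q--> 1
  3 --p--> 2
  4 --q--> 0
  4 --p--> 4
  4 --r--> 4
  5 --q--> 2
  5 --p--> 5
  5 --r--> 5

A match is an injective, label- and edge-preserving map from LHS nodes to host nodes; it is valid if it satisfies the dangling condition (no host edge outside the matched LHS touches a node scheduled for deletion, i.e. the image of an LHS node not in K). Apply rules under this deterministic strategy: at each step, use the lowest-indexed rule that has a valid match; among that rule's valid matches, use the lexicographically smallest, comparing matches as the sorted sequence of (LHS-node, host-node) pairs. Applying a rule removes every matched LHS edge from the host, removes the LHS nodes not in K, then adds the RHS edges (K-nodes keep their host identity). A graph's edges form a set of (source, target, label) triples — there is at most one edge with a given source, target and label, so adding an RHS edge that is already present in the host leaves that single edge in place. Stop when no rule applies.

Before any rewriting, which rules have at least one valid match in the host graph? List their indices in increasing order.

R0: 1 valid match — {0↦5, 1↦2}
R1: 2 valid matches — {0↦1, 1↦3}, {0↦1, 1↦4}

Answer: [R0,R1]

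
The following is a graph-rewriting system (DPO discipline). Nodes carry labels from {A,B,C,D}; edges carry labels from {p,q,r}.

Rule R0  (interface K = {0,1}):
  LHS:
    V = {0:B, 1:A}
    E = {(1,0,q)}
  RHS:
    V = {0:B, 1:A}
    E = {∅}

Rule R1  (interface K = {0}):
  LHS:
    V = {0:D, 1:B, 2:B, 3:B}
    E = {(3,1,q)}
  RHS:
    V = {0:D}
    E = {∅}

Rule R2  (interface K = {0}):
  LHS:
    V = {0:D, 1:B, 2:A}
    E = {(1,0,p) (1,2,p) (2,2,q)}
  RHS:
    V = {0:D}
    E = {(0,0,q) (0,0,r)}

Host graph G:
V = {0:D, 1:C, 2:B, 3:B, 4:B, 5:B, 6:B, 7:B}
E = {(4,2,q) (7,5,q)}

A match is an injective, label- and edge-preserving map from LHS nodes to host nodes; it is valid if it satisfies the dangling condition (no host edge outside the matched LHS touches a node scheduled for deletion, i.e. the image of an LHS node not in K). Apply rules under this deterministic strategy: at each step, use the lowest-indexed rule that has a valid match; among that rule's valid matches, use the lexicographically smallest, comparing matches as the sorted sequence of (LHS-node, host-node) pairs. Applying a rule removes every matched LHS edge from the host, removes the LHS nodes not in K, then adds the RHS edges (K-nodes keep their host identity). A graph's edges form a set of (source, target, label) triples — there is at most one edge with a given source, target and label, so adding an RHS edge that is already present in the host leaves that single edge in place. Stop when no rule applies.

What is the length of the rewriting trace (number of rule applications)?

[0] host  ⇒  8 nodes, 2 edges  {4-q->2 7-q->5}
[1] R1 @ {0↦0, 1↦2, 2↦3, 3↦4}  ⇒  5 nodes, 1 edges  {7-q->5}
[2] R1 @ {0↦0, 1↦5, 2↦6, 3↦7}  ⇒  2 nodes, 0 edges  {∅}
normal form: no rule applies after step 2

Answer: 2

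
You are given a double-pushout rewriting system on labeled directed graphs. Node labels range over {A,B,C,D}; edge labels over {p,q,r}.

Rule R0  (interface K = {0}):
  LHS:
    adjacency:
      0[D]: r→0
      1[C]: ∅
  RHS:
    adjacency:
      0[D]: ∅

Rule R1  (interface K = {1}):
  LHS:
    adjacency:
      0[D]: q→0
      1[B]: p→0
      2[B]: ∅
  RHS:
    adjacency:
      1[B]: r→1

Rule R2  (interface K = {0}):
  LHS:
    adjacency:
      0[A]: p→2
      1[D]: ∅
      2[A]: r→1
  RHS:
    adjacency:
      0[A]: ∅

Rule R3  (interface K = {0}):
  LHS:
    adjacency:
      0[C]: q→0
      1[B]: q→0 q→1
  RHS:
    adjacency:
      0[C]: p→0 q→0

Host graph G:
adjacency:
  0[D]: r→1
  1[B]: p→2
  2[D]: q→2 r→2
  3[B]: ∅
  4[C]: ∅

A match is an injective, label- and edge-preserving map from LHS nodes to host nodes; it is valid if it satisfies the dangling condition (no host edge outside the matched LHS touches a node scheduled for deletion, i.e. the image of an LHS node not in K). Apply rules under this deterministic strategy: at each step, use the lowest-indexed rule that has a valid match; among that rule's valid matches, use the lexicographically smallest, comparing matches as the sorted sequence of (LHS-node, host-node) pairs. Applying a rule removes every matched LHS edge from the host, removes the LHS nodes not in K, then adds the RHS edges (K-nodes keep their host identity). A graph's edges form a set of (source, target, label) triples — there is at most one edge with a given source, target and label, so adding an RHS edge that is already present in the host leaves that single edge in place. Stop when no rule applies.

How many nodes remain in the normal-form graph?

initial: |V|=5 |E|=4  E = 0-r->1 1-p->2 2-q->2 2-r->2
step 1: apply R0 at {0↦2, 1↦4}  → |V|=4 |E|=3  E = 0-r->1 1-p->2 2-q->2
step 2: apply R1 at {0↦2, 1↦1, 2↦3}  → |V|=2 |E|=2  E = 0-r->1 1-r->1
final graph: no rule applies after step 2
NF nodes: {0:D, 1:B}

Answer: 2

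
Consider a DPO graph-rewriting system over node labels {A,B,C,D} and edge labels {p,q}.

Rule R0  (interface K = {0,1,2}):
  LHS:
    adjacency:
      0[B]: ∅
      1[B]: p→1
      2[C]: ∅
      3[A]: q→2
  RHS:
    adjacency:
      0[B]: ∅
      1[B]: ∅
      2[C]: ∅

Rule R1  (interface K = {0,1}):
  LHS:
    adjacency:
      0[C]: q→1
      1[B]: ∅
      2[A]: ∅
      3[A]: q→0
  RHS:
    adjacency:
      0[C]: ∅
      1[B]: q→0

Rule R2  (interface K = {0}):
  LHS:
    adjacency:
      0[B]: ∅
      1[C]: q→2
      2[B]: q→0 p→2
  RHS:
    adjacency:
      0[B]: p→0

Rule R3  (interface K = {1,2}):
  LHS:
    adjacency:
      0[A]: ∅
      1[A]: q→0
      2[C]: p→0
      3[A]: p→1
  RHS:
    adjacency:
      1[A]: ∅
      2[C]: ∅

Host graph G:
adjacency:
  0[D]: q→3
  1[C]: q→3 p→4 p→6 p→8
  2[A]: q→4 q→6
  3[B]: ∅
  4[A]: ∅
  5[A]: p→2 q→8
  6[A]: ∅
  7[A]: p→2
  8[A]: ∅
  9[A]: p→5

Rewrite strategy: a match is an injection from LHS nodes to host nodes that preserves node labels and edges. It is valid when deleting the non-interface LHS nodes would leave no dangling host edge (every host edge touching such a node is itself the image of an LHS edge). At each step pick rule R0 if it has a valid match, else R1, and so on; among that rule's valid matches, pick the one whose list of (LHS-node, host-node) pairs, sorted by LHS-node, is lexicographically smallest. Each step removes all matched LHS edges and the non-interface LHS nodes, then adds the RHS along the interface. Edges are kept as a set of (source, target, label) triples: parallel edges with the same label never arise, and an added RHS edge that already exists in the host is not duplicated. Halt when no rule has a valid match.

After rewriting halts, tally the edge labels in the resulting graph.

initial: |V|=10 |E|=11  E = 0-q->3 1-q->3 1-p->4 1-p->6 1-p->8 2-q->4 2-q->6 5-p->2 5-q->8 7-p->2 9-p->5
step 1: apply R3 at {0↦4, 1↦2, 2↦1, 3↦7}  → |V|=8 |E|=8  E = 0-q->3 1-q->3 1-p->6 1-p->8 2-q->6 5-p->2 5-q->8 9-p->5
step 2: apply R3 at {0↦8, 1↦5, 2↦1, 3↦9}  → |V|=6 |E|=5  E = 0-q->3 1-q->3 1-p->6 2-q->6 5-p->2
step 3: apply R3 at {0↦6, 1↦2, 2↦1, 3↦5}  → |V|=4 |E|=2  E = 0-q->3 1-q->3
normal form: no rule applies after step 3
NF edges: [(0, 3, 'q'), (1, 3, 'q')]

Answer: q:2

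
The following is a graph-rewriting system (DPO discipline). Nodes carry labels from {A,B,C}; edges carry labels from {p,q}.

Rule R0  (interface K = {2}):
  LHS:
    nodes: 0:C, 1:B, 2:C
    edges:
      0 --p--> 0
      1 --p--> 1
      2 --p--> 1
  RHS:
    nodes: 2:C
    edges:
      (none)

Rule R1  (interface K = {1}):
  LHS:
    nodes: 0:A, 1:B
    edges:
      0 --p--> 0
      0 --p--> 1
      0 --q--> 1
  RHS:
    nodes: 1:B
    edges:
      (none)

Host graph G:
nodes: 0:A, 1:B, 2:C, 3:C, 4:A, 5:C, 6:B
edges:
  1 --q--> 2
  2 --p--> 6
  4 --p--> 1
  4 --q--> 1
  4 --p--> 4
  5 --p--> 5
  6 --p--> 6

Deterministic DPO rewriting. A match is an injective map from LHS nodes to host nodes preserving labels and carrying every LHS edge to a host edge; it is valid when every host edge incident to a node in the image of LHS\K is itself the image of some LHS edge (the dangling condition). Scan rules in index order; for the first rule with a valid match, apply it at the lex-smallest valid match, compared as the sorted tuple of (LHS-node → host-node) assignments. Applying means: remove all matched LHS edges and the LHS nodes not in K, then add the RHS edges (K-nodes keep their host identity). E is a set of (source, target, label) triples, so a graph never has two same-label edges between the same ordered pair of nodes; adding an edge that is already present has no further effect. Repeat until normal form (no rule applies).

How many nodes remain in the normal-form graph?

Answer: 4

Steps:
initial: |V|=7 |E|=7  E = 1-q->2 2-p->6 4-p->1 4-q->1 4-p->4 5-p->5 6-p->6
step 1: apply R0 at {0↦5, 1↦6, 2↦2}  → |V|=5 |E|=4  E = 1-q->2 4-p->1 4-q->1 4-p->4
step 2: apply R1 at {0↦4, 1↦1}  → |V|=4 |E|=1  E = 1-q->2
halt: no rule applies after step 2
NF nodes: {0:A, 1:B, 2:C, 3:C}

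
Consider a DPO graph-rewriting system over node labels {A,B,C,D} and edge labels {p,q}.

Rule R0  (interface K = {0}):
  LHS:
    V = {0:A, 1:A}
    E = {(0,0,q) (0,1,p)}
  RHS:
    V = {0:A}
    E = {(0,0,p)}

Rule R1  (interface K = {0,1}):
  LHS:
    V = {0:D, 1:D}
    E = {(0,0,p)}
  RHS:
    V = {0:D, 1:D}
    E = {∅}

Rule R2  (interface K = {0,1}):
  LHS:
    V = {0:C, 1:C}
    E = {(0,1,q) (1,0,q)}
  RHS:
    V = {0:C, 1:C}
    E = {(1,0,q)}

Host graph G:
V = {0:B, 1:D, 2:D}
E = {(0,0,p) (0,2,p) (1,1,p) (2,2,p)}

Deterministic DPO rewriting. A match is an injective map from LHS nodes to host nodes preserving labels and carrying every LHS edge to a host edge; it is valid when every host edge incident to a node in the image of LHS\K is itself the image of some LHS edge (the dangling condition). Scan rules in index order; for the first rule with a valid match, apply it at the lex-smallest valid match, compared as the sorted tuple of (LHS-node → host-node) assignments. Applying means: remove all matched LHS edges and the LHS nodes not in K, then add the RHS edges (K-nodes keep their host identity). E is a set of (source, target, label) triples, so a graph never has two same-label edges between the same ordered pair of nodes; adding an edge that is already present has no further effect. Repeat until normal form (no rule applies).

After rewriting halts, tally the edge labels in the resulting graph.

initial: |V|=3 |E|=4  E = 0-p->0 0-p->2 1-p->1 2-p->2
step 1: apply R1 at {0↦1, 1↦2}  → |V|=3 |E|=3  E = 0-p->0 0-p->2 2-p->2
step 2: apply R1 at {0↦2, 1↦1}  → |V|=3 |E|=2  E = 0-p->0 0-p->2
halt: no rule applies after step 2
NF edges: [(0, 0, 'p'), (0, 2, 'p')]

Answer: p:2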